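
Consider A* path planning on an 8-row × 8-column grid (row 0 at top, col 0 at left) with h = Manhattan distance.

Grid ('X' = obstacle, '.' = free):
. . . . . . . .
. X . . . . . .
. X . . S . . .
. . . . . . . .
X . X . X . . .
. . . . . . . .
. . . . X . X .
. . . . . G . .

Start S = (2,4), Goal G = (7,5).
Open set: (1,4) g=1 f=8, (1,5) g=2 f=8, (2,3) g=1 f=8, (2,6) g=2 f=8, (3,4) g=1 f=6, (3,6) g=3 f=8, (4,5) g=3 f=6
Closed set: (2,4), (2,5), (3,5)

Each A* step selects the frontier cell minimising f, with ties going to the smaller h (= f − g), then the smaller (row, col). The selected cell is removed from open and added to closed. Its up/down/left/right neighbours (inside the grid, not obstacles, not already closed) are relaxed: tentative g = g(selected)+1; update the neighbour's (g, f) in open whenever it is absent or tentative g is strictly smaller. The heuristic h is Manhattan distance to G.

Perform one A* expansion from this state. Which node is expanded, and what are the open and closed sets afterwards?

step 1: expand (4,5) (f=6, h=3) → closed; open now [(1,4) g=1 f=8, (1,5) g=2 f=8, (2,3) g=1 f=8, (2,6) g=2 f=8, (3,4) g=1 f=6, (3,6) g=3 f=8, (4,6) g=4 f=8, (5,5) g=4 f=6]

expanded=(4,5); open=[(1,4) g=1 f=8, (1,5) g=2 f=8, (2,3) g=1 f=8, (2,6) g=2 f=8, (3,4) g=1 f=6, (3,6) g=3 f=8, (4,6) g=4 f=8, (5,5) g=4 f=6]; closed=[(2,4), (2,5), (3,5), (4,5)]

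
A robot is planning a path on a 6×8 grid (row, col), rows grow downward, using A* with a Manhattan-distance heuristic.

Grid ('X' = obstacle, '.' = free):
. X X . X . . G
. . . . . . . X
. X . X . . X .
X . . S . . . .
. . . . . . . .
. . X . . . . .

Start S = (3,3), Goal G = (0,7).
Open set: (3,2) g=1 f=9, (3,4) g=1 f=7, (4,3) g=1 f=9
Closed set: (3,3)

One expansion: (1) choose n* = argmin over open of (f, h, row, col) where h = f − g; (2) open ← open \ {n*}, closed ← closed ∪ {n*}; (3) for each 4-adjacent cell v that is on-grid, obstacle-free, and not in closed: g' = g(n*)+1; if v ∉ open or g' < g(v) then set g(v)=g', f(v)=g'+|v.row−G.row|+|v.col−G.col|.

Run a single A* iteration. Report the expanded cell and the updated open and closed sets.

step 1: expand (3,4) (f=7, h=6) → closed; open now [(2,4) g=2 f=7, (3,2) g=1 f=9, (3,5) g=2 f=7, (4,3) g=1 f=9, (4,4) g=2 f=9]

expanded=(3,4); open=[(2,4) g=2 f=7, (3,2) g=1 f=9, (3,5) g=2 f=7, (4,3) g=1 f=9, (4,4) g=2 f=9]; closed=[(3,3), (3,4)]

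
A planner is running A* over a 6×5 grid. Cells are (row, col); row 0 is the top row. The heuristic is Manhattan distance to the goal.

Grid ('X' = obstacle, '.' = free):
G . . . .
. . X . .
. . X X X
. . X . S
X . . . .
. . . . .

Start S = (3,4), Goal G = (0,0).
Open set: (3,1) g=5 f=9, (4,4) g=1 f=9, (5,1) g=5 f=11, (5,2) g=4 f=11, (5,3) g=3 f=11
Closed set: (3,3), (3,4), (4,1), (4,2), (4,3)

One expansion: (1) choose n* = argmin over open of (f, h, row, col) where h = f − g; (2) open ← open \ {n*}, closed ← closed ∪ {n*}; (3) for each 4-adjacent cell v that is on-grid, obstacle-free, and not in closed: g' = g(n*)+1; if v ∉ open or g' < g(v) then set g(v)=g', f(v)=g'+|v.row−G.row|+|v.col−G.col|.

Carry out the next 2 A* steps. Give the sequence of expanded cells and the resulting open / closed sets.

step 1: expand (3,1) (f=9, h=4) → closed; open now [(2,1) g=6 f=9, (3,0) g=6 f=9, (4,4) g=1 f=9, (5,1) g=5 f=11, (5,2) g=4 f=11, (5,3) g=3 f=11]
step 2: expand (2,1) (f=9, h=3) → closed; open now [(1,1) g=7 f=9, (2,0) g=7 f=9, (3,0) g=6 f=9, (4,4) g=1 f=9, (5,1) g=5 f=11, (5,2) g=4 f=11, (5,3) g=3 f=11]

order=[(3,1) → (2,1)]; open=[(1,1) g=7 f=9, (2,0) g=7 f=9, (3,0) g=6 f=9, (4,4) g=1 f=9, (5,1) g=5 f=11, (5,2) g=4 f=11, (5,3) g=3 f=11]; closed=[(2,1), (3,1), (3,3), (3,4), (4,1), (4,2), (4,3)]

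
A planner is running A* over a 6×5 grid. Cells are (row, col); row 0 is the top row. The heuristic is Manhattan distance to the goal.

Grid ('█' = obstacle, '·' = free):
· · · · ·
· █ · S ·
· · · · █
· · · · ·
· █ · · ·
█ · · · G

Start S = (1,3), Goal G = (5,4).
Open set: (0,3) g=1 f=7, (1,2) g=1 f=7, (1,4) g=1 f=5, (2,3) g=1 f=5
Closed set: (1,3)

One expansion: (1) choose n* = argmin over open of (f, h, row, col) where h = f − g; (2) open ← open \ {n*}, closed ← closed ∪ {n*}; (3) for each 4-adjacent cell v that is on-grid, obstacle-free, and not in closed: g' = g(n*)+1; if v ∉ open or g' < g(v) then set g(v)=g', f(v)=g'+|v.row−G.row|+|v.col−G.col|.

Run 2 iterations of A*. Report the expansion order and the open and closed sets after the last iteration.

order=[(1,4) → (2,3)]; open=[(0,3) g=1 f=7, (0,4) g=2 f=7, (1,2) g=1 f=7, (2,2) g=2 f=7, (3,3) g=2 f=5]; closed=[(1,3), (1,4), (2,3)]

step 1: expand (1,4) (f=5, h=4) → closed; open now [(0,3) g=1 f=7, (0,4) g=2 f=7, (1,2) g=1 f=7, (2,3) g=1 f=5]
step 2: expand (2,3) (f=5, h=4) → closed; open now [(0,3) g=1 f=7, (0,4) g=2 f=7, (1,2) g=1 f=7, (2,2) g=2 f=7, (3,3) g=2 f=5]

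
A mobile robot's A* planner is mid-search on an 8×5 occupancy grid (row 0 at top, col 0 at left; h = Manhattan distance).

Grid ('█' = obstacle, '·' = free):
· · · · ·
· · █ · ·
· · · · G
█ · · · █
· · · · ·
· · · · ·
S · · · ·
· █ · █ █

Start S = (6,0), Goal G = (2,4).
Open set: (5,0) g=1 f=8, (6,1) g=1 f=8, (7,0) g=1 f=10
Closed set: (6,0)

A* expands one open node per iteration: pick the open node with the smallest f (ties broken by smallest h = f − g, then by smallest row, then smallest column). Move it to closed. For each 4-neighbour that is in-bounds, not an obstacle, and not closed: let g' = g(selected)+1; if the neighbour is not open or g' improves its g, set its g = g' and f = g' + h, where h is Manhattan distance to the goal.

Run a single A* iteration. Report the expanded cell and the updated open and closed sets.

expanded=(5,0); open=[(4,0) g=2 f=8, (5,1) g=2 f=8, (6,1) g=1 f=8, (7,0) g=1 f=10]; closed=[(5,0), (6,0)]

step 1: expand (5,0) (f=8, h=7) → closed; open now [(4,0) g=2 f=8, (5,1) g=2 f=8, (6,1) g=1 f=8, (7,0) g=1 f=10]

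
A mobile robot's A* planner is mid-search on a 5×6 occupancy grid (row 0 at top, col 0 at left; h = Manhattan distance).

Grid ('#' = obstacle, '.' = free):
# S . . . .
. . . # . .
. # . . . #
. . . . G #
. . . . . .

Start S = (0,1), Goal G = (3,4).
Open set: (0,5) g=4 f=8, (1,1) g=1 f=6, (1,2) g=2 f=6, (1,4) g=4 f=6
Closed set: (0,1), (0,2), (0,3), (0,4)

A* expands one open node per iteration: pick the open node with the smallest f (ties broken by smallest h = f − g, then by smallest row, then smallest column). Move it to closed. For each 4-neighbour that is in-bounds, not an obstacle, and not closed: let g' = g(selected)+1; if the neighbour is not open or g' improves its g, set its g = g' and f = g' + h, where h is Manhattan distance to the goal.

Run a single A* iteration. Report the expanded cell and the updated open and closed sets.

expanded=(1,4); open=[(0,5) g=4 f=8, (1,1) g=1 f=6, (1,2) g=2 f=6, (1,5) g=5 f=8, (2,4) g=5 f=6]; closed=[(0,1), (0,2), (0,3), (0,4), (1,4)]

step 1: expand (1,4) (f=6, h=2) → closed; open now [(0,5) g=4 f=8, (1,1) g=1 f=6, (1,2) g=2 f=6, (1,5) g=5 f=8, (2,4) g=5 f=6]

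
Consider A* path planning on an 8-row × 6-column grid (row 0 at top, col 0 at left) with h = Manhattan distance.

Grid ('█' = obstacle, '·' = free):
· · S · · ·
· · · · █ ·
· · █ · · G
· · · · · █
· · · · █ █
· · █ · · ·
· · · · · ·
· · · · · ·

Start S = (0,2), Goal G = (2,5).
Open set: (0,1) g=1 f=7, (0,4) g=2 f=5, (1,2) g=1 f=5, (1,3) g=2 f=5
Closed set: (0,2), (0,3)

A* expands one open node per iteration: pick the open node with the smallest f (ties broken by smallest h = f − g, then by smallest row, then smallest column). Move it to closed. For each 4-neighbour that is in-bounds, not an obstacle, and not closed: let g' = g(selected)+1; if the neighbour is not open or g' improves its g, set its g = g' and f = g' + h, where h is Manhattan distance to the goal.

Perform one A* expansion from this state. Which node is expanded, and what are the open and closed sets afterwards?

expanded=(0,4); open=[(0,1) g=1 f=7, (0,5) g=3 f=5, (1,2) g=1 f=5, (1,3) g=2 f=5]; closed=[(0,2), (0,3), (0,4)]

step 1: expand (0,4) (f=5, h=3) → closed; open now [(0,1) g=1 f=7, (0,5) g=3 f=5, (1,2) g=1 f=5, (1,3) g=2 f=5]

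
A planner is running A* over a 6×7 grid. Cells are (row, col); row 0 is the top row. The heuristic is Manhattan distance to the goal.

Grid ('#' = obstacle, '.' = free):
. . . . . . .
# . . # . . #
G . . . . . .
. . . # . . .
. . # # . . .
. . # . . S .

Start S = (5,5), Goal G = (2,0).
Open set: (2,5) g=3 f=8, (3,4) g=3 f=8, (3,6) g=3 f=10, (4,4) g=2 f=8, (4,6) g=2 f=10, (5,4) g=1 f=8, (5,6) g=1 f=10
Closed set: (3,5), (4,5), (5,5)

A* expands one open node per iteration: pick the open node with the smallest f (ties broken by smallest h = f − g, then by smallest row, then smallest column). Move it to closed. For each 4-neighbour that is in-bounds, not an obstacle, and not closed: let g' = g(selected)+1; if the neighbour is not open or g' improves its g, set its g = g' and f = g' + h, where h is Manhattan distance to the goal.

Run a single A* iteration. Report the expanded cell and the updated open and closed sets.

step 1: expand (2,5) (f=8, h=5) → closed; open now [(1,5) g=4 f=10, (2,4) g=4 f=8, (2,6) g=4 f=10, (3,4) g=3 f=8, (3,6) g=3 f=10, (4,4) g=2 f=8, (4,6) g=2 f=10, (5,4) g=1 f=8, (5,6) g=1 f=10]

expanded=(2,5); open=[(1,5) g=4 f=10, (2,4) g=4 f=8, (2,6) g=4 f=10, (3,4) g=3 f=8, (3,6) g=3 f=10, (4,4) g=2 f=8, (4,6) g=2 f=10, (5,4) g=1 f=8, (5,6) g=1 f=10]; closed=[(2,5), (3,5), (4,5), (5,5)]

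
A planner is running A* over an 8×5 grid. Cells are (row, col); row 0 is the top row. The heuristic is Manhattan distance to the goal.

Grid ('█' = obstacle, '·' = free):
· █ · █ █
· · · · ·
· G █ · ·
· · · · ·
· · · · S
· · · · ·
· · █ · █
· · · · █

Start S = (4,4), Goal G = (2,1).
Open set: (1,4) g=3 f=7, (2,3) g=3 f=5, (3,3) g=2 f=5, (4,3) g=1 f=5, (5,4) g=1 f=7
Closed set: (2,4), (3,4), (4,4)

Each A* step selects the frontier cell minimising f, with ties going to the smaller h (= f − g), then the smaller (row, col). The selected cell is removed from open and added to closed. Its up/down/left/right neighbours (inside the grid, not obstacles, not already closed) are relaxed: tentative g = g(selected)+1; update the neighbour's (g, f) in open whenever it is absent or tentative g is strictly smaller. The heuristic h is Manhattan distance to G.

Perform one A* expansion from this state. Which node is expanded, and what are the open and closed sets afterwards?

expanded=(2,3); open=[(1,3) g=4 f=7, (1,4) g=3 f=7, (3,3) g=2 f=5, (4,3) g=1 f=5, (5,4) g=1 f=7]; closed=[(2,3), (2,4), (3,4), (4,4)]

step 1: expand (2,3) (f=5, h=2) → closed; open now [(1,3) g=4 f=7, (1,4) g=3 f=7, (3,3) g=2 f=5, (4,3) g=1 f=5, (5,4) g=1 f=7]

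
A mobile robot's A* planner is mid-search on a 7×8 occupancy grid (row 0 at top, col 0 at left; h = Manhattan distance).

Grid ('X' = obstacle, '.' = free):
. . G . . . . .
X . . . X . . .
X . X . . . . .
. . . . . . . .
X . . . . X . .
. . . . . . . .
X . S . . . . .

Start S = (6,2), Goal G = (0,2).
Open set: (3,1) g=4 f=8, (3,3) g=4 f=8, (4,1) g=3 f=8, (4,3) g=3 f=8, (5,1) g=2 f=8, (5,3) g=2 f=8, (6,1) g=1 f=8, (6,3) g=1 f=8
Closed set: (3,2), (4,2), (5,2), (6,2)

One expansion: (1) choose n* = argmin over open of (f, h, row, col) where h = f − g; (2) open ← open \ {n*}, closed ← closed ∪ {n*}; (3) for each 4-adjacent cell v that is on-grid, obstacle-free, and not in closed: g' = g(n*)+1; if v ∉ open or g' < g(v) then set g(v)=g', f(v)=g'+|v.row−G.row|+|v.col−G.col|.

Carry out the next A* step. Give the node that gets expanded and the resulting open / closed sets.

expanded=(3,1); open=[(2,1) g=5 f=8, (3,0) g=5 f=10, (3,3) g=4 f=8, (4,1) g=3 f=8, (4,3) g=3 f=8, (5,1) g=2 f=8, (5,3) g=2 f=8, (6,1) g=1 f=8, (6,3) g=1 f=8]; closed=[(3,1), (3,2), (4,2), (5,2), (6,2)]

step 1: expand (3,1) (f=8, h=4) → closed; open now [(2,1) g=5 f=8, (3,0) g=5 f=10, (3,3) g=4 f=8, (4,1) g=3 f=8, (4,3) g=3 f=8, (5,1) g=2 f=8, (5,3) g=2 f=8, (6,1) g=1 f=8, (6,3) g=1 f=8]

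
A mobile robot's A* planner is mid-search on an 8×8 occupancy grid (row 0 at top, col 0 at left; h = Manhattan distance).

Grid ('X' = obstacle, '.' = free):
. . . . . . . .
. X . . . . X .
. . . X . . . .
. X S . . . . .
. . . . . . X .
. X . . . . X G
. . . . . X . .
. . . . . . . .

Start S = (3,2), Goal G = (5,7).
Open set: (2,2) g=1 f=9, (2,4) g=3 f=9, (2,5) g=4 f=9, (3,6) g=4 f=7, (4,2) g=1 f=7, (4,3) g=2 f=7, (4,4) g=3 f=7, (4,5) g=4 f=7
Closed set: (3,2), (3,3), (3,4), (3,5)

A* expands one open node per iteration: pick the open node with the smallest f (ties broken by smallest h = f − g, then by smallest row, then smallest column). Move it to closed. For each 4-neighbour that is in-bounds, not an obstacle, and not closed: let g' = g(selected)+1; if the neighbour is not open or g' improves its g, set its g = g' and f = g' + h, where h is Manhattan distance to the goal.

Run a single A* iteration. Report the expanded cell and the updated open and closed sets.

step 1: expand (3,6) (f=7, h=3) → closed; open now [(2,2) g=1 f=9, (2,4) g=3 f=9, (2,5) g=4 f=9, (2,6) g=5 f=9, (3,7) g=5 f=7, (4,2) g=1 f=7, (4,3) g=2 f=7, (4,4) g=3 f=7, (4,5) g=4 f=7]

expanded=(3,6); open=[(2,2) g=1 f=9, (2,4) g=3 f=9, (2,5) g=4 f=9, (2,6) g=5 f=9, (3,7) g=5 f=7, (4,2) g=1 f=7, (4,3) g=2 f=7, (4,4) g=3 f=7, (4,5) g=4 f=7]; closed=[(3,2), (3,3), (3,4), (3,5), (3,6)]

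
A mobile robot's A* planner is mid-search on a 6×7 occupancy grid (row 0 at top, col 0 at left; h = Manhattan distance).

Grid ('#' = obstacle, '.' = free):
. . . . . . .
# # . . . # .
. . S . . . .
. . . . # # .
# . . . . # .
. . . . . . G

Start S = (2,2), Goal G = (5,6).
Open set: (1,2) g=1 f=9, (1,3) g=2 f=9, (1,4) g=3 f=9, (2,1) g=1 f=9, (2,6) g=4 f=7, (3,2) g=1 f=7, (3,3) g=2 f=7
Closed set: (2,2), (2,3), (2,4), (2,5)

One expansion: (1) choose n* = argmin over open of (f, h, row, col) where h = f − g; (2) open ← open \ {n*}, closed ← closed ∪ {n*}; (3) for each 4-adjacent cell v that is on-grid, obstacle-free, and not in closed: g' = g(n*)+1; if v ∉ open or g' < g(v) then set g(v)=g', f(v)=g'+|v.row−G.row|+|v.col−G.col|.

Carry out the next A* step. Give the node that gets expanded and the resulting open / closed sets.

expanded=(2,6); open=[(1,2) g=1 f=9, (1,3) g=2 f=9, (1,4) g=3 f=9, (1,6) g=5 f=9, (2,1) g=1 f=9, (3,2) g=1 f=7, (3,3) g=2 f=7, (3,6) g=5 f=7]; closed=[(2,2), (2,3), (2,4), (2,5), (2,6)]

step 1: expand (2,6) (f=7, h=3) → closed; open now [(1,2) g=1 f=9, (1,3) g=2 f=9, (1,4) g=3 f=9, (1,6) g=5 f=9, (2,1) g=1 f=9, (3,2) g=1 f=7, (3,3) g=2 f=7, (3,6) g=5 f=7]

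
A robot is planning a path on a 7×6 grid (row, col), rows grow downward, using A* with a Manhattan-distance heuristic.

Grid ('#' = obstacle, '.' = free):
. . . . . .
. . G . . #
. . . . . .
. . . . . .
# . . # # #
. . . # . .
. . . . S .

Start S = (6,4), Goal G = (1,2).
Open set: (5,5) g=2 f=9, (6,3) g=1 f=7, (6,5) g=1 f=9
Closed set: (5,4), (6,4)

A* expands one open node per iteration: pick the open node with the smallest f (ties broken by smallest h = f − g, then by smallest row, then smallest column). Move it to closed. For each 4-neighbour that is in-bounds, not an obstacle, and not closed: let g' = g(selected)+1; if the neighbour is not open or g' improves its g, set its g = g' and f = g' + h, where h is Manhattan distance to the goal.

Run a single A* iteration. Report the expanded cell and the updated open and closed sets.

expanded=(6,3); open=[(5,5) g=2 f=9, (6,2) g=2 f=7, (6,5) g=1 f=9]; closed=[(5,4), (6,3), (6,4)]

step 1: expand (6,3) (f=7, h=6) → closed; open now [(5,5) g=2 f=9, (6,2) g=2 f=7, (6,5) g=1 f=9]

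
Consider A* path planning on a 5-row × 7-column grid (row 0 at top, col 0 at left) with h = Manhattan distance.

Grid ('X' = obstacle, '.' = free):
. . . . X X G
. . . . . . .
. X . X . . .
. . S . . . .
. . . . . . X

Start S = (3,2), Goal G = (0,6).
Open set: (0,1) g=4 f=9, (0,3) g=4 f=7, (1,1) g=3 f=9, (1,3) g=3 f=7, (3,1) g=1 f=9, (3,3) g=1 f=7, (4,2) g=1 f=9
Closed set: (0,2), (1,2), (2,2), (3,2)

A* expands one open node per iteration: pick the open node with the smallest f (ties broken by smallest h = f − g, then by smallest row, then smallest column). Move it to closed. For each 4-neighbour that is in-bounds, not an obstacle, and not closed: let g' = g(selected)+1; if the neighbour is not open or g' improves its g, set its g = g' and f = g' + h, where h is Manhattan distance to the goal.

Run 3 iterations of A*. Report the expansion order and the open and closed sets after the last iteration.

step 1: expand (0,3) (f=7, h=3) → closed; open now [(0,1) g=4 f=9, (1,1) g=3 f=9, (1,3) g=3 f=7, (3,1) g=1 f=9, (3,3) g=1 f=7, (4,2) g=1 f=9]
step 2: expand (1,3) (f=7, h=4) → closed; open now [(0,1) g=4 f=9, (1,1) g=3 f=9, (1,4) g=4 f=7, (3,1) g=1 f=9, (3,3) g=1 f=7, (4,2) g=1 f=9]
step 3: expand (1,4) (f=7, h=3) → closed; open now [(0,1) g=4 f=9, (1,1) g=3 f=9, (1,5) g=5 f=7, (2,4) g=5 f=9, (3,1) g=1 f=9, (3,3) g=1 f=7, (4,2) g=1 f=9]

order=[(0,3) → (1,3) → (1,4)]; open=[(0,1) g=4 f=9, (1,1) g=3 f=9, (1,5) g=5 f=7, (2,4) g=5 f=9, (3,1) g=1 f=9, (3,3) g=1 f=7, (4,2) g=1 f=9]; closed=[(0,2), (0,3), (1,2), (1,3), (1,4), (2,2), (3,2)]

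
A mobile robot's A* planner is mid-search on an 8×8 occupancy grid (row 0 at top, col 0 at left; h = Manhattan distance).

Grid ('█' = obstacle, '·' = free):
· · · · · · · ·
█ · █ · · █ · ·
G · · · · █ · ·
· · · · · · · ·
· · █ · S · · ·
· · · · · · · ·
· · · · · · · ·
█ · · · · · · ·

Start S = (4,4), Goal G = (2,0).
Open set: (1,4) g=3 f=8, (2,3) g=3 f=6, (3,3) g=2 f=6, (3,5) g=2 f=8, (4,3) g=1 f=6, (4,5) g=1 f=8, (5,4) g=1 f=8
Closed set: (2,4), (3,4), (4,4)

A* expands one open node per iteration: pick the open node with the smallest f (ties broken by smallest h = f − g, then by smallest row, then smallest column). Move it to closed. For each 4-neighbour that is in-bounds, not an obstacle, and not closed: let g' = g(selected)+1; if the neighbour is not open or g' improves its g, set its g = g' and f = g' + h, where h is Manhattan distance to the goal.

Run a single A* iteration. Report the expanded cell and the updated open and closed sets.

step 1: expand (2,3) (f=6, h=3) → closed; open now [(1,3) g=4 f=8, (1,4) g=3 f=8, (2,2) g=4 f=6, (3,3) g=2 f=6, (3,5) g=2 f=8, (4,3) g=1 f=6, (4,5) g=1 f=8, (5,4) g=1 f=8]

expanded=(2,3); open=[(1,3) g=4 f=8, (1,4) g=3 f=8, (2,2) g=4 f=6, (3,3) g=2 f=6, (3,5) g=2 f=8, (4,3) g=1 f=6, (4,5) g=1 f=8, (5,4) g=1 f=8]; closed=[(2,3), (2,4), (3,4), (4,4)]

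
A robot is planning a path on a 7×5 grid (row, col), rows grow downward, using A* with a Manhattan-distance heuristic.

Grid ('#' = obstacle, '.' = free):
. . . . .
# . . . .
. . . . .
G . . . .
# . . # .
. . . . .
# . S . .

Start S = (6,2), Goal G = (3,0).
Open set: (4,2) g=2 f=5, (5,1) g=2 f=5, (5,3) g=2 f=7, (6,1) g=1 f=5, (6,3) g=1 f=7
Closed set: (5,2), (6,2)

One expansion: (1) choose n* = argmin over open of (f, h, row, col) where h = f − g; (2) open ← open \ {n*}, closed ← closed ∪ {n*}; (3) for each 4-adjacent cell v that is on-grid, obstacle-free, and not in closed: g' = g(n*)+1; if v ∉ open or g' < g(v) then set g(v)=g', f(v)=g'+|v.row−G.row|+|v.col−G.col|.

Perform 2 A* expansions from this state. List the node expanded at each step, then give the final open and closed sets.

order=[(4,2) → (3,2)]; open=[(2,2) g=4 f=7, (3,1) g=4 f=5, (3,3) g=4 f=7, (4,1) g=3 f=5, (5,1) g=2 f=5, (5,3) g=2 f=7, (6,1) g=1 f=5, (6,3) g=1 f=7]; closed=[(3,2), (4,2), (5,2), (6,2)]

step 1: expand (4,2) (f=5, h=3) → closed; open now [(3,2) g=3 f=5, (4,1) g=3 f=5, (5,1) g=2 f=5, (5,3) g=2 f=7, (6,1) g=1 f=5, (6,3) g=1 f=7]
step 2: expand (3,2) (f=5, h=2) → closed; open now [(2,2) g=4 f=7, (3,1) g=4 f=5, (3,3) g=4 f=7, (4,1) g=3 f=5, (5,1) g=2 f=5, (5,3) g=2 f=7, (6,1) g=1 f=5, (6,3) g=1 f=7]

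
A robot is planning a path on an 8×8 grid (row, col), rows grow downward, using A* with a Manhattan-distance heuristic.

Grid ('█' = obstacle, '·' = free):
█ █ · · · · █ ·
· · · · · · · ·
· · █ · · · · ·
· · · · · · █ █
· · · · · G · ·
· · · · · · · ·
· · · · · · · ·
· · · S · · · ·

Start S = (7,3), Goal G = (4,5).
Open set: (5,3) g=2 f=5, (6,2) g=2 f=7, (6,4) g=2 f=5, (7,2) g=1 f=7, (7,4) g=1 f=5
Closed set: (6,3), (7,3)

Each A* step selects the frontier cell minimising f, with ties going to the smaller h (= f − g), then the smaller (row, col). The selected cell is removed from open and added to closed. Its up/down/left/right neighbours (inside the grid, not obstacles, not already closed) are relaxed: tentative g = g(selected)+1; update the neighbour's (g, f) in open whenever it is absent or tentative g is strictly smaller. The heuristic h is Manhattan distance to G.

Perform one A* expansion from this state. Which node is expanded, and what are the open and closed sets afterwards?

expanded=(5,3); open=[(4,3) g=3 f=5, (5,2) g=3 f=7, (5,4) g=3 f=5, (6,2) g=2 f=7, (6,4) g=2 f=5, (7,2) g=1 f=7, (7,4) g=1 f=5]; closed=[(5,3), (6,3), (7,3)]

step 1: expand (5,3) (f=5, h=3) → closed; open now [(4,3) g=3 f=5, (5,2) g=3 f=7, (5,4) g=3 f=5, (6,2) g=2 f=7, (6,4) g=2 f=5, (7,2) g=1 f=7, (7,4) g=1 f=5]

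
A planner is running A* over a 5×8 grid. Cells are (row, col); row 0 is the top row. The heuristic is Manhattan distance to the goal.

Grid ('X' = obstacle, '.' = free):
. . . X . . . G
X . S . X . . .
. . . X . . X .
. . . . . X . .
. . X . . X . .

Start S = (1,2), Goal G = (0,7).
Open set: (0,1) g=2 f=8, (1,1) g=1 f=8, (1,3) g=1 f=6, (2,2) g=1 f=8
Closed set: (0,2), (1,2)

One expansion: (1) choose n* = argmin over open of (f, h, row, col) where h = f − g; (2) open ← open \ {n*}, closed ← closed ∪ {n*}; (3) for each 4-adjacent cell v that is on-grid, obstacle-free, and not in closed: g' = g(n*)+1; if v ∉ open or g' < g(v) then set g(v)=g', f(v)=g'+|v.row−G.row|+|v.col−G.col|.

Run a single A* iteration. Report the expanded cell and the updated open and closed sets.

expanded=(1,3); open=[(0,1) g=2 f=8, (1,1) g=1 f=8, (2,2) g=1 f=8]; closed=[(0,2), (1,2), (1,3)]

step 1: expand (1,3) (f=6, h=5) → closed; open now [(0,1) g=2 f=8, (1,1) g=1 f=8, (2,2) g=1 f=8]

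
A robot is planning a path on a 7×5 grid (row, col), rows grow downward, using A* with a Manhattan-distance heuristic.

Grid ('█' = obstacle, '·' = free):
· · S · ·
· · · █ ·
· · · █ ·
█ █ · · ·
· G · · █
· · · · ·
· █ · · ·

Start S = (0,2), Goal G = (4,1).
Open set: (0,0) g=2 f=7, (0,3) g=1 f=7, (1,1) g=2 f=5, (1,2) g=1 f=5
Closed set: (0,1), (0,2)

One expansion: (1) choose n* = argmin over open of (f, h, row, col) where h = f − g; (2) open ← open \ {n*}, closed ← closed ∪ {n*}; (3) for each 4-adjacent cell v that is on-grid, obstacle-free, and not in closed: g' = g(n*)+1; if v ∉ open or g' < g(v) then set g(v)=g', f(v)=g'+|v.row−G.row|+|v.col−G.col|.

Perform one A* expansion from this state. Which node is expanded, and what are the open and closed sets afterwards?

step 1: expand (1,1) (f=5, h=3) → closed; open now [(0,0) g=2 f=7, (0,3) g=1 f=7, (1,0) g=3 f=7, (1,2) g=1 f=5, (2,1) g=3 f=5]

expanded=(1,1); open=[(0,0) g=2 f=7, (0,3) g=1 f=7, (1,0) g=3 f=7, (1,2) g=1 f=5, (2,1) g=3 f=5]; closed=[(0,1), (0,2), (1,1)]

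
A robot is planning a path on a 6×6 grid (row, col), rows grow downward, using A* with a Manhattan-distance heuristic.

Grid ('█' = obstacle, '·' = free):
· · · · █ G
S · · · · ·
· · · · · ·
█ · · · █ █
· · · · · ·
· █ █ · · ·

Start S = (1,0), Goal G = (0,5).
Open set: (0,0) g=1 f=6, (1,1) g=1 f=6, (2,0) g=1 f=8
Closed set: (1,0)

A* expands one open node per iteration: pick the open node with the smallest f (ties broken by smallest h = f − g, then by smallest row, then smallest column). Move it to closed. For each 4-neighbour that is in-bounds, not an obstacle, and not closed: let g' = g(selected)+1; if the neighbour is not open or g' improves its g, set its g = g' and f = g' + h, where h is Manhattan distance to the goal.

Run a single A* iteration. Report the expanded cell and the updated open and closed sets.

expanded=(0,0); open=[(0,1) g=2 f=6, (1,1) g=1 f=6, (2,0) g=1 f=8]; closed=[(0,0), (1,0)]

step 1: expand (0,0) (f=6, h=5) → closed; open now [(0,1) g=2 f=6, (1,1) g=1 f=6, (2,0) g=1 f=8]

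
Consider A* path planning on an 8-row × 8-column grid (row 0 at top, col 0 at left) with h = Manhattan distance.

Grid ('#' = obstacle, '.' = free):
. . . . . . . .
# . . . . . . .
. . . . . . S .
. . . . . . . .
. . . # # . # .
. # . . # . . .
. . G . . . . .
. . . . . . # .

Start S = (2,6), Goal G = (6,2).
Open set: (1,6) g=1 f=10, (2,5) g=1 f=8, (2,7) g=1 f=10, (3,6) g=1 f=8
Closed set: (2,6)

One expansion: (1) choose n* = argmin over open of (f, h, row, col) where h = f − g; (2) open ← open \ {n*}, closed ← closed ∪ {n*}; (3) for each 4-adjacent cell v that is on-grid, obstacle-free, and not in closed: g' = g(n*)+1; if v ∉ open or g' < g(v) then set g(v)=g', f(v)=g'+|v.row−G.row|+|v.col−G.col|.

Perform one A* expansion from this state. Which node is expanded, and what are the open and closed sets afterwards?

expanded=(2,5); open=[(1,5) g=2 f=10, (1,6) g=1 f=10, (2,4) g=2 f=8, (2,7) g=1 f=10, (3,5) g=2 f=8, (3,6) g=1 f=8]; closed=[(2,5), (2,6)]

step 1: expand (2,5) (f=8, h=7) → closed; open now [(1,5) g=2 f=10, (1,6) g=1 f=10, (2,4) g=2 f=8, (2,7) g=1 f=10, (3,5) g=2 f=8, (3,6) g=1 f=8]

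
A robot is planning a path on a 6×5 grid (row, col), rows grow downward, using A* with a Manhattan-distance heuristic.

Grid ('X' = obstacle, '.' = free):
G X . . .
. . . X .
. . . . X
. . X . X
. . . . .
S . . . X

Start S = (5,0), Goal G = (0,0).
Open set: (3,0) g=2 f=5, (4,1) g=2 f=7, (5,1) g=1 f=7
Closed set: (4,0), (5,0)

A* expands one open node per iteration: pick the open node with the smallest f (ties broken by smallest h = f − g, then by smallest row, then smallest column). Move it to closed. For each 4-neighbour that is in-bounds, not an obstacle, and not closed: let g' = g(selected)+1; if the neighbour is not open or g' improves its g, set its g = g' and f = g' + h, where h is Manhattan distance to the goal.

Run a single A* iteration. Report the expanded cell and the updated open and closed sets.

expanded=(3,0); open=[(2,0) g=3 f=5, (3,1) g=3 f=7, (4,1) g=2 f=7, (5,1) g=1 f=7]; closed=[(3,0), (4,0), (5,0)]

step 1: expand (3,0) (f=5, h=3) → closed; open now [(2,0) g=3 f=5, (3,1) g=3 f=7, (4,1) g=2 f=7, (5,1) g=1 f=7]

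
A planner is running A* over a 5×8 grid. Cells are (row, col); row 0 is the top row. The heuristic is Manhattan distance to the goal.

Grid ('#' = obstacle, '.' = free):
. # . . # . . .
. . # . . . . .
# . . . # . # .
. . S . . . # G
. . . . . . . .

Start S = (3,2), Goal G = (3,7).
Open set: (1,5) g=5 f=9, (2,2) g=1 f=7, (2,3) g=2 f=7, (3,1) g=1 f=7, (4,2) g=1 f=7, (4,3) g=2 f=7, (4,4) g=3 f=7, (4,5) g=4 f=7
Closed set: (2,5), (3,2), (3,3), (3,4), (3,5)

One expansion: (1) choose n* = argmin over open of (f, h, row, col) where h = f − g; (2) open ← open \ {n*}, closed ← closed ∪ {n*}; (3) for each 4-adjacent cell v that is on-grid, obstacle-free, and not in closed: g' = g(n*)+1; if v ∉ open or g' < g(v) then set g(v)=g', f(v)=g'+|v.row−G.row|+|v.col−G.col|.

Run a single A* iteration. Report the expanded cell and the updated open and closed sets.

expanded=(4,5); open=[(1,5) g=5 f=9, (2,2) g=1 f=7, (2,3) g=2 f=7, (3,1) g=1 f=7, (4,2) g=1 f=7, (4,3) g=2 f=7, (4,4) g=3 f=7, (4,6) g=5 f=7]; closed=[(2,5), (3,2), (3,3), (3,4), (3,5), (4,5)]

step 1: expand (4,5) (f=7, h=3) → closed; open now [(1,5) g=5 f=9, (2,2) g=1 f=7, (2,3) g=2 f=7, (3,1) g=1 f=7, (4,2) g=1 f=7, (4,3) g=2 f=7, (4,4) g=3 f=7, (4,6) g=5 f=7]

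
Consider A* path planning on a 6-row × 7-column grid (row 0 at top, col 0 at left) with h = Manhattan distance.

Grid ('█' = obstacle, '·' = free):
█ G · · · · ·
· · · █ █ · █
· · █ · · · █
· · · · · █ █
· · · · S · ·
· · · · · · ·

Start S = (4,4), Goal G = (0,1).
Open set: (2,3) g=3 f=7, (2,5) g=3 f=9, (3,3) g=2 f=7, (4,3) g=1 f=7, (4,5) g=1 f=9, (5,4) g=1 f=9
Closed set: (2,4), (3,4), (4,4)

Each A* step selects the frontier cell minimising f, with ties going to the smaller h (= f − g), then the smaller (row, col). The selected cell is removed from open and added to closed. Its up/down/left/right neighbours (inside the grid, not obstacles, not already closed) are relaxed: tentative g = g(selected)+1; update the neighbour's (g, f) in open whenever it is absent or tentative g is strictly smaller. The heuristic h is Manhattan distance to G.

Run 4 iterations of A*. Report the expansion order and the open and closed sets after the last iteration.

order=[(2,3) → (3,3) → (3,2) → (3,1)]; open=[(2,1) g=5 f=7, (2,5) g=3 f=9, (3,0) g=5 f=9, (4,1) g=5 f=9, (4,2) g=4 f=9, (4,3) g=1 f=7, (4,5) g=1 f=9, (5,4) g=1 f=9]; closed=[(2,3), (2,4), (3,1), (3,2), (3,3), (3,4), (4,4)]

step 1: expand (2,3) (f=7, h=4) → closed; open now [(2,5) g=3 f=9, (3,3) g=2 f=7, (4,3) g=1 f=7, (4,5) g=1 f=9, (5,4) g=1 f=9]
step 2: expand (3,3) (f=7, h=5) → closed; open now [(2,5) g=3 f=9, (3,2) g=3 f=7, (4,3) g=1 f=7, (4,5) g=1 f=9, (5,4) g=1 f=9]
step 3: expand (3,2) (f=7, h=4) → closed; open now [(2,5) g=3 f=9, (3,1) g=4 f=7, (4,2) g=4 f=9, (4,3) g=1 f=7, (4,5) g=1 f=9, (5,4) g=1 f=9]
step 4: expand (3,1) (f=7, h=3) → closed; open now [(2,1) g=5 f=7, (2,5) g=3 f=9, (3,0) g=5 f=9, (4,1) g=5 f=9, (4,2) g=4 f=9, (4,3) g=1 f=7, (4,5) g=1 f=9, (5,4) g=1 f=9]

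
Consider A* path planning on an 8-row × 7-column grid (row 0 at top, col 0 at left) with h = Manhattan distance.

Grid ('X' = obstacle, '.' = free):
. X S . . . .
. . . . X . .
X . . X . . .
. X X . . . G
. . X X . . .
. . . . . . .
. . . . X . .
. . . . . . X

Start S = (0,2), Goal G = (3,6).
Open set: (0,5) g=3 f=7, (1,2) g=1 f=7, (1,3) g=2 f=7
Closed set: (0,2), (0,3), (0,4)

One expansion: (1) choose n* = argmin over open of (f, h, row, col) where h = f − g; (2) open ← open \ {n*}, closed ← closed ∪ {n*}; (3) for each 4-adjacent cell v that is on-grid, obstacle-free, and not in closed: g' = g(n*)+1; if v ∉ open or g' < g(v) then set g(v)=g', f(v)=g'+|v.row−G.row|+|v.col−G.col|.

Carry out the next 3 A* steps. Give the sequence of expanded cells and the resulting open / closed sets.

step 1: expand (0,5) (f=7, h=4) → closed; open now [(0,6) g=4 f=7, (1,2) g=1 f=7, (1,3) g=2 f=7, (1,5) g=4 f=7]
step 2: expand (0,6) (f=7, h=3) → closed; open now [(1,2) g=1 f=7, (1,3) g=2 f=7, (1,5) g=4 f=7, (1,6) g=5 f=7]
step 3: expand (1,6) (f=7, h=2) → closed; open now [(1,2) g=1 f=7, (1,3) g=2 f=7, (1,5) g=4 f=7, (2,6) g=6 f=7]

order=[(0,5) → (0,6) → (1,6)]; open=[(1,2) g=1 f=7, (1,3) g=2 f=7, (1,5) g=4 f=7, (2,6) g=6 f=7]; closed=[(0,2), (0,3), (0,4), (0,5), (0,6), (1,6)]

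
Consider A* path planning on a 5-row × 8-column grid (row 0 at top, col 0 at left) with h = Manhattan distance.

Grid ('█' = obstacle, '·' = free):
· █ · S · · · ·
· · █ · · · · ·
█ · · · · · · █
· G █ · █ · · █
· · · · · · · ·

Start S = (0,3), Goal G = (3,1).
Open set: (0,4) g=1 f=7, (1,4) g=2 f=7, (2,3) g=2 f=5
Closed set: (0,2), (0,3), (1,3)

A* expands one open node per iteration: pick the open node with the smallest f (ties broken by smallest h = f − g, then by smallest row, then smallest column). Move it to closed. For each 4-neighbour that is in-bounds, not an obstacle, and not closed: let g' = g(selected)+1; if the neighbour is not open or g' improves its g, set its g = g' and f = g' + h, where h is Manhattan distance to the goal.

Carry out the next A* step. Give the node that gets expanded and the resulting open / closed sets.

step 1: expand (2,3) (f=5, h=3) → closed; open now [(0,4) g=1 f=7, (1,4) g=2 f=7, (2,2) g=3 f=5, (2,4) g=3 f=7, (3,3) g=3 f=5]

expanded=(2,3); open=[(0,4) g=1 f=7, (1,4) g=2 f=7, (2,2) g=3 f=5, (2,4) g=3 f=7, (3,3) g=3 f=5]; closed=[(0,2), (0,3), (1,3), (2,3)]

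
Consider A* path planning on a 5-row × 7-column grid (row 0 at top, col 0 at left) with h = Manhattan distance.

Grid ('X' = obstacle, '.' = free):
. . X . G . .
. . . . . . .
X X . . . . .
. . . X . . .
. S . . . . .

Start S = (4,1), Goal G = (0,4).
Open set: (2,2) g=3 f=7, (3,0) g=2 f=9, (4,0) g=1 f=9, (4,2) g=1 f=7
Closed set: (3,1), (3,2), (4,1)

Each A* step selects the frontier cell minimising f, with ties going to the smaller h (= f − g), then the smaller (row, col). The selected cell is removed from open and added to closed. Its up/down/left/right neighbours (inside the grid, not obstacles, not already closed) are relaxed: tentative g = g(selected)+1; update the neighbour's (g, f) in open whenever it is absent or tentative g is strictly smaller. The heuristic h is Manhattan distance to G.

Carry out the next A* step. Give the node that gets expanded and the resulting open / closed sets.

expanded=(2,2); open=[(1,2) g=4 f=7, (2,3) g=4 f=7, (3,0) g=2 f=9, (4,0) g=1 f=9, (4,2) g=1 f=7]; closed=[(2,2), (3,1), (3,2), (4,1)]

step 1: expand (2,2) (f=7, h=4) → closed; open now [(1,2) g=4 f=7, (2,3) g=4 f=7, (3,0) g=2 f=9, (4,0) g=1 f=9, (4,2) g=1 f=7]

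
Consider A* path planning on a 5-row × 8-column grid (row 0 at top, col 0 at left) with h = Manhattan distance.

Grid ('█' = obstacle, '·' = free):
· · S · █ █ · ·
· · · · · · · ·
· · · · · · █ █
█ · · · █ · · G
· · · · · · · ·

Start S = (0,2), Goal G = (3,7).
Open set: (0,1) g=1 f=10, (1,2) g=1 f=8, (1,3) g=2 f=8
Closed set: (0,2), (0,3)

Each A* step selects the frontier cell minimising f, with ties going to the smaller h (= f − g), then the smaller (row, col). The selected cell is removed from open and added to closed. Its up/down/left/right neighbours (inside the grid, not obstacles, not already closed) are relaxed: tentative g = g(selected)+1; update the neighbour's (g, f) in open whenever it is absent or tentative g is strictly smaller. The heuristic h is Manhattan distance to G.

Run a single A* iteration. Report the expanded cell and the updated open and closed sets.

step 1: expand (1,3) (f=8, h=6) → closed; open now [(0,1) g=1 f=10, (1,2) g=1 f=8, (1,4) g=3 f=8, (2,3) g=3 f=8]

expanded=(1,3); open=[(0,1) g=1 f=10, (1,2) g=1 f=8, (1,4) g=3 f=8, (2,3) g=3 f=8]; closed=[(0,2), (0,3), (1,3)]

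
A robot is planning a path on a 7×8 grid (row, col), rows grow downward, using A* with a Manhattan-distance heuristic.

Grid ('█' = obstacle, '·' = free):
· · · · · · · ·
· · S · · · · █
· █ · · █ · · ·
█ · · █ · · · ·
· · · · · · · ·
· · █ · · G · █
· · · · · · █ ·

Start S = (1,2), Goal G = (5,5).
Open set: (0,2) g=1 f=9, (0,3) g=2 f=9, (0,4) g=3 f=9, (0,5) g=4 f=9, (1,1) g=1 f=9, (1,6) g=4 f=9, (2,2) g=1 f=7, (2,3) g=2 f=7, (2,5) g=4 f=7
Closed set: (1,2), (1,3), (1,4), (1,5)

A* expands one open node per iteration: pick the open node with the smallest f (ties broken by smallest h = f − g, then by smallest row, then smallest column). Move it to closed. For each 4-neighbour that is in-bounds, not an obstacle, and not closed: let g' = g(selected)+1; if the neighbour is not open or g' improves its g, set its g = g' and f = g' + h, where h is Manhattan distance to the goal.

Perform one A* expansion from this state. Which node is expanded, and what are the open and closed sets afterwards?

step 1: expand (2,5) (f=7, h=3) → closed; open now [(0,2) g=1 f=9, (0,3) g=2 f=9, (0,4) g=3 f=9, (0,5) g=4 f=9, (1,1) g=1 f=9, (1,6) g=4 f=9, (2,2) g=1 f=7, (2,3) g=2 f=7, (2,6) g=5 f=9, (3,5) g=5 f=7]

expanded=(2,5); open=[(0,2) g=1 f=9, (0,3) g=2 f=9, (0,4) g=3 f=9, (0,5) g=4 f=9, (1,1) g=1 f=9, (1,6) g=4 f=9, (2,2) g=1 f=7, (2,3) g=2 f=7, (2,6) g=5 f=9, (3,5) g=5 f=7]; closed=[(1,2), (1,3), (1,4), (1,5), (2,5)]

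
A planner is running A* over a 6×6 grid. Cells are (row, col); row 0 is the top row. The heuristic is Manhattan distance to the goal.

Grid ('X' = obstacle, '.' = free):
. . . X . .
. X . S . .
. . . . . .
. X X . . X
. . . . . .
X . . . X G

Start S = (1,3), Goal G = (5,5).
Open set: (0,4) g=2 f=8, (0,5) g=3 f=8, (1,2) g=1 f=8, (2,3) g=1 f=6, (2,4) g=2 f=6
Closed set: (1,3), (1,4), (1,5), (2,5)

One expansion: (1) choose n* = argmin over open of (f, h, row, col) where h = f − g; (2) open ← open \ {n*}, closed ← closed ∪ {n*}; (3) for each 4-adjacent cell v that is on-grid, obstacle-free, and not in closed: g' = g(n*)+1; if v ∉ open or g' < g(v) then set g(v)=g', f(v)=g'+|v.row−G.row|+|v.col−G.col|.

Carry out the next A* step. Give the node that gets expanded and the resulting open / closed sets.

expanded=(2,4); open=[(0,4) g=2 f=8, (0,5) g=3 f=8, (1,2) g=1 f=8, (2,3) g=1 f=6, (3,4) g=3 f=6]; closed=[(1,3), (1,4), (1,5), (2,4), (2,5)]

step 1: expand (2,4) (f=6, h=4) → closed; open now [(0,4) g=2 f=8, (0,5) g=3 f=8, (1,2) g=1 f=8, (2,3) g=1 f=6, (3,4) g=3 f=6]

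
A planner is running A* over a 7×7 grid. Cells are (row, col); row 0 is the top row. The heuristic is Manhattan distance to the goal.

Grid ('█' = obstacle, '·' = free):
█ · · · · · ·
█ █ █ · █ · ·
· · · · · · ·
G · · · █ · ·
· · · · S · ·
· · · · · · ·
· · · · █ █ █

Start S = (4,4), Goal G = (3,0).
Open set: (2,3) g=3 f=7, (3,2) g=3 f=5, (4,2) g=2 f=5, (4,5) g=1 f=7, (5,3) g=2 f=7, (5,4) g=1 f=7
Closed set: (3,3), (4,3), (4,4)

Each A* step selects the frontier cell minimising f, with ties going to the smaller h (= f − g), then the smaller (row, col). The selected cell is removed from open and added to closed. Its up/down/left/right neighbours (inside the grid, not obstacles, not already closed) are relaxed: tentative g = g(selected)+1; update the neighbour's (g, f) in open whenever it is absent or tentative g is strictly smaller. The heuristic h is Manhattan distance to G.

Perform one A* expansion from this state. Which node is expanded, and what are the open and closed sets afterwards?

step 1: expand (3,2) (f=5, h=2) → closed; open now [(2,2) g=4 f=7, (2,3) g=3 f=7, (3,1) g=4 f=5, (4,2) g=2 f=5, (4,5) g=1 f=7, (5,3) g=2 f=7, (5,4) g=1 f=7]

expanded=(3,2); open=[(2,2) g=4 f=7, (2,3) g=3 f=7, (3,1) g=4 f=5, (4,2) g=2 f=5, (4,5) g=1 f=7, (5,3) g=2 f=7, (5,4) g=1 f=7]; closed=[(3,2), (3,3), (4,3), (4,4)]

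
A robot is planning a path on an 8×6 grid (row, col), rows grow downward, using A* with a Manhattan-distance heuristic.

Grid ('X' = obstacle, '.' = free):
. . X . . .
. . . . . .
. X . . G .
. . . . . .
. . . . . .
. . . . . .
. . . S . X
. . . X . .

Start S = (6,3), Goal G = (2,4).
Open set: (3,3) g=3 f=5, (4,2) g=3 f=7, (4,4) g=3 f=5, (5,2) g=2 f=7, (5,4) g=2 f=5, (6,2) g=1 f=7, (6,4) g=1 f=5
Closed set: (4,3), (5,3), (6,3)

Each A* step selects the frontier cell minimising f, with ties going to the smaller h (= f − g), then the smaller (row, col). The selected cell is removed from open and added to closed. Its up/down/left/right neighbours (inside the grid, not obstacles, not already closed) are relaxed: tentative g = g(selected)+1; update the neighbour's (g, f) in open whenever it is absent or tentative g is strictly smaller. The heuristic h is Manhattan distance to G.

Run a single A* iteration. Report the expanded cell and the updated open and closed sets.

expanded=(3,3); open=[(2,3) g=4 f=5, (3,2) g=4 f=7, (3,4) g=4 f=5, (4,2) g=3 f=7, (4,4) g=3 f=5, (5,2) g=2 f=7, (5,4) g=2 f=5, (6,2) g=1 f=7, (6,4) g=1 f=5]; closed=[(3,3), (4,3), (5,3), (6,3)]

step 1: expand (3,3) (f=5, h=2) → closed; open now [(2,3) g=4 f=5, (3,2) g=4 f=7, (3,4) g=4 f=5, (4,2) g=3 f=7, (4,4) g=3 f=5, (5,2) g=2 f=7, (5,4) g=2 f=5, (6,2) g=1 f=7, (6,4) g=1 f=5]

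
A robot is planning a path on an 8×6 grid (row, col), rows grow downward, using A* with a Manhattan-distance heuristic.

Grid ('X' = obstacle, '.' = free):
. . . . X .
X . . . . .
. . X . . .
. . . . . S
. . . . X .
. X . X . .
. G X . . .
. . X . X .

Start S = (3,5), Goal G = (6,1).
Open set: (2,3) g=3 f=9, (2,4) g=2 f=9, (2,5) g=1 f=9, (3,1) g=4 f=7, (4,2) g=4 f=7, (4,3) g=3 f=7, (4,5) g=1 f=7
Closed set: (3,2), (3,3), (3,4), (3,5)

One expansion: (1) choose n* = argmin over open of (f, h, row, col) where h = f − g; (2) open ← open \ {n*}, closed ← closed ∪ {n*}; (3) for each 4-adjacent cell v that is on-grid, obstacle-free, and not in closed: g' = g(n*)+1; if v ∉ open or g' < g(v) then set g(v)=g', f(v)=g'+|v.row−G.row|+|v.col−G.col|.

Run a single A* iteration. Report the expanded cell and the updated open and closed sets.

expanded=(3,1); open=[(2,1) g=5 f=9, (2,3) g=3 f=9, (2,4) g=2 f=9, (2,5) g=1 f=9, (3,0) g=5 f=9, (4,1) g=5 f=7, (4,2) g=4 f=7, (4,3) g=3 f=7, (4,5) g=1 f=7]; closed=[(3,1), (3,2), (3,3), (3,4), (3,5)]

step 1: expand (3,1) (f=7, h=3) → closed; open now [(2,1) g=5 f=9, (2,3) g=3 f=9, (2,4) g=2 f=9, (2,5) g=1 f=9, (3,0) g=5 f=9, (4,1) g=5 f=7, (4,2) g=4 f=7, (4,3) g=3 f=7, (4,5) g=1 f=7]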